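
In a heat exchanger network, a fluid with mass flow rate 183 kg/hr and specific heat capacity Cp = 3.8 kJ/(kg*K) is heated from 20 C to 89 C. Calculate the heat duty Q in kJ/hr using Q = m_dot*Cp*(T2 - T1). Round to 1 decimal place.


Q = m_dot * Cp * (T2 - T1)
Q = 183 * 3.8 * (89 - 20)
Q = 183 * 3.8 * 69
Q = 47982.6 kJ/hr


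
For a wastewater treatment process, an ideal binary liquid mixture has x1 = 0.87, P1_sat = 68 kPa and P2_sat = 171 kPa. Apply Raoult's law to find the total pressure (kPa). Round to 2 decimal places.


P = x1*P1_sat + x2*P2_sat
x2 = 1 - x1 = 1 - 0.87 = 0.13
P = 0.87*68 + 0.13*171
P = 59.16 + 22.23
P = 81.39 kPa


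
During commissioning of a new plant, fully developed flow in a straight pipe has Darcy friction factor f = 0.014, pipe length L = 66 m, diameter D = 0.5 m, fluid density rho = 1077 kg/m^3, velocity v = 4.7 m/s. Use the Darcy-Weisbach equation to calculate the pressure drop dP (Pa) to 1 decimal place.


dP = f * (L/D) * (rho*v^2/2)
dP = 0.014 * (66/0.5) * (1077*4.7^2/2)
L/D = 132.0
rho*v^2/2 = 1077*22.09/2 = 11895.465
dP = 0.014 * 132.0 * 11895.465
dP = 21982.8 Pa


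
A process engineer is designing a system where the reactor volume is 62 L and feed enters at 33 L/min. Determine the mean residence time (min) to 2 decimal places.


tau = V / v0
tau = 62 / 33
tau = 1.88 min


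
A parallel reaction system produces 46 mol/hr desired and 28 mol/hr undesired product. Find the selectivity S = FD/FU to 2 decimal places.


S = desired product rate / undesired product rate
S = 46 / 28
S = 1.64


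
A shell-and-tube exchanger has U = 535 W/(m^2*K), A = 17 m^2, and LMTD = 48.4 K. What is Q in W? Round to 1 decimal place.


Q = U * A * LMTD
Q = 535 * 17 * 48.4
Q = 440198.0 W


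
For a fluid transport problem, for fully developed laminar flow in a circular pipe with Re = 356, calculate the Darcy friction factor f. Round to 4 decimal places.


f = 64 / Re
f = 64 / 356
f = 0.1798


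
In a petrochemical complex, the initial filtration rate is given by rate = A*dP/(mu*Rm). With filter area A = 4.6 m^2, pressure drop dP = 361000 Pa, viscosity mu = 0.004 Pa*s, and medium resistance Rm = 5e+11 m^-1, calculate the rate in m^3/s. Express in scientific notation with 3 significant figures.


rate = A * dP / (mu * Rm)
rate = 4.6 * 361000 / (0.004 * 5e+11)
rate = 1660600.0 / 2.000e+09
rate = 8.30e-04 m^3/s


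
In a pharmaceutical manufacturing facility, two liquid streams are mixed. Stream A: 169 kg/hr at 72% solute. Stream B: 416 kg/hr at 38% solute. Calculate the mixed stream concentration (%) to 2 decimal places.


Mass balance on solute: F1*x1 + F2*x2 = F3*x3
F3 = F1 + F2 = 169 + 416 = 585 kg/hr
x3 = (F1*x1 + F2*x2)/F3
x3 = (169*0.72 + 416*0.38) / 585
x3 = 47.82%


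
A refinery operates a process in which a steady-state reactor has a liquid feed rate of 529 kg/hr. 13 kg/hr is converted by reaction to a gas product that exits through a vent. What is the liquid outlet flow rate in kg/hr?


Steady-state mass balance on the main outlet: F_out = F_in - F_removed
F_out = 529 - 13
F_out = 516 kg/hr


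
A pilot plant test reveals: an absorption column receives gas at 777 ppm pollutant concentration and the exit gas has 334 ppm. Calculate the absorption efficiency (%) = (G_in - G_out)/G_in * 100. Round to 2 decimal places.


Efficiency = (G_in - G_out) / G_in * 100%
Efficiency = (777 - 334) / 777 * 100
Efficiency = 443 / 777 * 100
Efficiency = 57.01%


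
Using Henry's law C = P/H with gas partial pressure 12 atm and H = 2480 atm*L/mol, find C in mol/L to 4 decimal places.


C = P / H
C = 12 / 2480
C = 0.0048 mol/L


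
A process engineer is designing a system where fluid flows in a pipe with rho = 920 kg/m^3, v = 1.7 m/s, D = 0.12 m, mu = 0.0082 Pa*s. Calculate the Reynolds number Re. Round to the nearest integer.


Re = rho * v * D / mu
Re = 920 * 1.7 * 0.12 / 0.0082
Re = 187.68 / 0.0082
Re = 22888


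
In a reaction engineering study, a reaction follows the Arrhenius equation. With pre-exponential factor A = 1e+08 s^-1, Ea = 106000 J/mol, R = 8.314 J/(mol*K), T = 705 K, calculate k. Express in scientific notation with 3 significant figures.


k = A * exp(-Ea/(R*T))
k = 1e+08 * exp(-106000 / (8.314 * 705))
k = 1e+08 * exp(-18.084509)
k = 1.40e+00


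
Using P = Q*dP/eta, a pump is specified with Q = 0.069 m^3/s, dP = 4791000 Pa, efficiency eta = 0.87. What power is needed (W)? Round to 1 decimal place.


P = Q * dP / eta
P = 0.069 * 4791000 / 0.87
P = 330579.0 / 0.87
P = 379975.9 W


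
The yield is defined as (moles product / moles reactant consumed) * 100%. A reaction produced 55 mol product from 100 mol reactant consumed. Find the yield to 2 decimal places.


Yield = (moles product / moles consumed) * 100%
Yield = (55 / 100) * 100
Yield = 0.55 * 100
Yield = 55.00%


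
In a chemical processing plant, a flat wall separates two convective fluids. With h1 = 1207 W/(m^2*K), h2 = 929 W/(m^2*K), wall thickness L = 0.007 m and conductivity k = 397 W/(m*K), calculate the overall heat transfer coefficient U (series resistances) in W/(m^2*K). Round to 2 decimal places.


1/U = 1/h1 + L/k + 1/h2
1/U = 1/1207 + 0.007/397 + 1/929
1/U = 0.0008285004 + 1.76322e-05 + 0.0010764263
1/U = 0.0019225589
U = 520.14 W/(m^2*K)


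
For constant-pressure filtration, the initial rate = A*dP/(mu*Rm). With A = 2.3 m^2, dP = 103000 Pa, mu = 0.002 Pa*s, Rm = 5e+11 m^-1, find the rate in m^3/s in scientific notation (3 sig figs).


rate = A * dP / (mu * Rm)
rate = 2.3 * 103000 / (0.002 * 5e+11)
rate = 236900.0 / 1.000e+09
rate = 2.37e-04 m^3/s


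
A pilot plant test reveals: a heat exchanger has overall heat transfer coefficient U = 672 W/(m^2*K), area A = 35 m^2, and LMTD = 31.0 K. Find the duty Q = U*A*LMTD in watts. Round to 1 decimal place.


Q = U * A * LMTD
Q = 672 * 35 * 31.0
Q = 729120.0 W


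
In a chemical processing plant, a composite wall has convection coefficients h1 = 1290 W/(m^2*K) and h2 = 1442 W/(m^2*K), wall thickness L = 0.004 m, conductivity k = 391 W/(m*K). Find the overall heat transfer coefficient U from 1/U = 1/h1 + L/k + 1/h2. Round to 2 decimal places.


1/U = 1/h1 + L/k + 1/h2
1/U = 1/1290 + 0.004/391 + 1/1442
1/U = 0.0007751938 + 1.02302e-05 + 0.0006934813
1/U = 0.0014789053
U = 676.18 W/(m^2*K)


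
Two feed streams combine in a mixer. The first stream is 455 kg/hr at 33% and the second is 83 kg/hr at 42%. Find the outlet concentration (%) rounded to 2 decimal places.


Mass balance on solute: F1*x1 + F2*x2 = F3*x3
F3 = F1 + F2 = 455 + 83 = 538 kg/hr
x3 = (F1*x1 + F2*x2)/F3
x3 = (455*0.33 + 83*0.42) / 538
x3 = 34.39%


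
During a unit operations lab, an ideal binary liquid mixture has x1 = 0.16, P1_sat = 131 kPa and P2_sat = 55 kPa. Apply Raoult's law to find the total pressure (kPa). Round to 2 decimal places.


P = x1*P1_sat + x2*P2_sat
x2 = 1 - x1 = 1 - 0.16 = 0.84
P = 0.16*131 + 0.84*55
P = 20.96 + 46.2
P = 67.16 kPa


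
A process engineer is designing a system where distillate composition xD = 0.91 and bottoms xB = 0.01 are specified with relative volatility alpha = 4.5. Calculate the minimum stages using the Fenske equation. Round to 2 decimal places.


N_min = ln((xD*(1-xB))/(xB*(1-xD))) / ln(alpha)
Numerator inside ln: 0.9009 / 0.0009 = 1001.0
ln(1001.0) = 6.908755
ln(alpha) = ln(4.5) = 1.504077
N_min = 6.908755 / 1.504077 = 4.59


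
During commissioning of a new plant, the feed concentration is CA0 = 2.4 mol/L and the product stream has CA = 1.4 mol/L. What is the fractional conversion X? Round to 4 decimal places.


X = (CA0 - CA) / CA0
X = (2.4 - 1.4) / 2.4
X = 1.0 / 2.4
X = 0.4167


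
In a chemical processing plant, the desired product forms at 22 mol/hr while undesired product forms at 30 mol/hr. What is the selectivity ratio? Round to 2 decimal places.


S = desired product rate / undesired product rate
S = 22 / 30
S = 0.73


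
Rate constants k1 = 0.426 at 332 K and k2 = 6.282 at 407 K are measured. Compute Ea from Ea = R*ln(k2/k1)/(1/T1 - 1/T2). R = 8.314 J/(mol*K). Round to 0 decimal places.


Ea = R * ln(k2/k1) / (1/T1 - 1/T2)
ln(k2/k1) = ln(6.282/0.426) = 2.6910043
1/T1 - 1/T2 = 1/332 - 1/407 = 0.000555045736
Ea = 8.314 * 2.6910043 / 0.000555045736
Ea = 40308 J/mol


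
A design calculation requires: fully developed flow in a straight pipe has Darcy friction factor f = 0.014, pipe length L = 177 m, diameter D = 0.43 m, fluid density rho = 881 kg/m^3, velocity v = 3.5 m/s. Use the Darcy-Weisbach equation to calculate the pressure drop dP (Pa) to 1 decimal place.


dP = f * (L/D) * (rho*v^2/2)
dP = 0.014 * (177/0.43) * (881*3.5^2/2)
L/D = 411.62790698
rho*v^2/2 = 881*12.25/2 = 5396.125
dP = 0.014 * 411.62790698 * 5396.125
dP = 31096.7 Pa


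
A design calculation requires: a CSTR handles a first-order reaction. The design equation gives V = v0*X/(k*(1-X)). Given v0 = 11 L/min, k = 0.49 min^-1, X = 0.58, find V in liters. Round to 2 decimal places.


V = v0 * X / (k * (1 - X))
V = 11 * 0.58 / (0.49 * (1 - 0.58))
V = 6.38 / (0.49 * 0.42)
V = 6.38 / 0.2058
V = 31.00 L


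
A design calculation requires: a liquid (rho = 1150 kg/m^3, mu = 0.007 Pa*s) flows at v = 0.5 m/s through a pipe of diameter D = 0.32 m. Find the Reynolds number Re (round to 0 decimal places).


Re = rho * v * D / mu
Re = 1150 * 0.5 * 0.32 / 0.007
Re = 184.0 / 0.007
Re = 26286


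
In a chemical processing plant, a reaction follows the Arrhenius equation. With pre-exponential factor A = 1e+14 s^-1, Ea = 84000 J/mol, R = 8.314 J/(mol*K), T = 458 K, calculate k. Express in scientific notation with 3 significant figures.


k = A * exp(-Ea/(R*T))
k = 1e+14 * exp(-84000 / (8.314 * 458))
k = 1e+14 * exp(-22.059913)
k = 2.63e+04


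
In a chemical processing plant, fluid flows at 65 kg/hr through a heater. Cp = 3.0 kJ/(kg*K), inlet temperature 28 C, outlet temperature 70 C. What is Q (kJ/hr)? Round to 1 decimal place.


Q = m_dot * Cp * (T2 - T1)
Q = 65 * 3.0 * (70 - 28)
Q = 65 * 3.0 * 42
Q = 8190.0 kJ/hr


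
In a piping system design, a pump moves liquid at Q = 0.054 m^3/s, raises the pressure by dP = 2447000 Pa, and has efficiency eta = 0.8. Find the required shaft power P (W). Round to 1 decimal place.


P = Q * dP / eta
P = 0.054 * 2447000 / 0.8
P = 132138.0 / 0.8
P = 165172.5 W


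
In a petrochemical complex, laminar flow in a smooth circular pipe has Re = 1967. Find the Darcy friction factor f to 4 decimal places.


f = 64 / Re
f = 64 / 1967
f = 0.0325


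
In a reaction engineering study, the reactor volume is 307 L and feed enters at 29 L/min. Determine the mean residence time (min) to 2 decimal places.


tau = V / v0
tau = 307 / 29
tau = 10.59 min


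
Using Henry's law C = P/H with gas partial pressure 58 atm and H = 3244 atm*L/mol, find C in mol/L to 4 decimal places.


C = P / H
C = 58 / 3244
C = 0.0179 mol/L


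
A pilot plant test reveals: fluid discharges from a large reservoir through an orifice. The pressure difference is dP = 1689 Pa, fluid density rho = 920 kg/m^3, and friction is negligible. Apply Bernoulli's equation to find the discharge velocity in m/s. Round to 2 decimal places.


v = sqrt(2*dP/rho)
v = sqrt(2*1689/920)
v = sqrt(3.671739)
v = 1.92 m/s


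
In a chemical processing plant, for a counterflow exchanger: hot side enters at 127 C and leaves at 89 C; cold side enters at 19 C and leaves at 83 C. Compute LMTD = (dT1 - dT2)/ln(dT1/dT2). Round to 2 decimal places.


dT1 = Th_in - Tc_out = 127 - 83 = 44
dT2 = Th_out - Tc_in = 89 - 19 = 70
LMTD = (dT1 - dT2) / ln(dT1/dT2)
LMTD = (44 - 70) / ln(44/70)
LMTD = 56.00 K


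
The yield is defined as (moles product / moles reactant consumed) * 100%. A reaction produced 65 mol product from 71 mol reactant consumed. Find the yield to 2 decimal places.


Yield = (moles product / moles consumed) * 100%
Yield = (65 / 71) * 100
Yield = 0.9155 * 100
Yield = 91.55%


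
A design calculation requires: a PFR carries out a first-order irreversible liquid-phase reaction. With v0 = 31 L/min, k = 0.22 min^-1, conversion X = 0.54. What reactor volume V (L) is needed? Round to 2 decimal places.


V = (v0/k) * ln(1/(1-X))
V = (31/0.22) * ln(1/(1-0.54))
V = 140.909091 * ln(2.173913)
V = 140.909091 * 0.776529
V = 109.42 L


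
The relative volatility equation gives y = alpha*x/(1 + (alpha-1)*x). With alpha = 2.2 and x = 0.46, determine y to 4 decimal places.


y = alpha*x / (1 + (alpha-1)*x)
y = 2.2*0.46 / (1 + (2.2-1)*0.46)
y = 1.012 / (1 + 0.552)
y = 1.012 / 1.552
y = 0.6521


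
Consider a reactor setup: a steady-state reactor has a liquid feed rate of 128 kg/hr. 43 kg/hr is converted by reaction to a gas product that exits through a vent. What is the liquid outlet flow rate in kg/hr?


Steady-state mass balance on the main outlet: F_out = F_in - F_removed
F_out = 128 - 43
F_out = 85 kg/hr


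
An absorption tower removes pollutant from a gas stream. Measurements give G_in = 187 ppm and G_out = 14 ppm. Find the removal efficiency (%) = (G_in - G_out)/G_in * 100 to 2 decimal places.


Efficiency = (G_in - G_out) / G_in * 100%
Efficiency = (187 - 14) / 187 * 100
Efficiency = 173 / 187 * 100
Efficiency = 92.51%


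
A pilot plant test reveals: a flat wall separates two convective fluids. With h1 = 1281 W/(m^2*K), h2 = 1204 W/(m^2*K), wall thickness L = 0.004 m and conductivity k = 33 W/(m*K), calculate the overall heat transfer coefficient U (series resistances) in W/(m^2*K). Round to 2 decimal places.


1/U = 1/h1 + L/k + 1/h2
1/U = 1/1281 + 0.004/33 + 1/1204
1/U = 0.0007806401 + 0.0001212121 + 0.0008305648
1/U = 0.001732417
U = 577.23 W/(m^2*K)


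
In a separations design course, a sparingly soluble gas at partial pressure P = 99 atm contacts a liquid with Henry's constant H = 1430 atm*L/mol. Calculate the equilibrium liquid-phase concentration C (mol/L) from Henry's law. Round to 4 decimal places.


C = P / H
C = 99 / 1430
C = 0.0692 mol/L


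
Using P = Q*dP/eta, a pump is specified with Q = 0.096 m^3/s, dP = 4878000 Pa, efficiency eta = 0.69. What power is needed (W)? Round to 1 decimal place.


P = Q * dP / eta
P = 0.096 * 4878000 / 0.69
P = 468288.0 / 0.69
P = 678678.3 W


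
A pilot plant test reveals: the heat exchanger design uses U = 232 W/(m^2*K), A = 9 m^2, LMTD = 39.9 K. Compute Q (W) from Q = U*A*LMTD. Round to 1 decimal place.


Q = U * A * LMTD
Q = 232 * 9 * 39.9
Q = 83311.2 W


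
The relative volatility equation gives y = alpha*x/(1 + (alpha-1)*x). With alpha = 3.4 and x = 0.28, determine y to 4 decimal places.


y = alpha*x / (1 + (alpha-1)*x)
y = 3.4*0.28 / (1 + (3.4-1)*0.28)
y = 0.952 / (1 + 0.672)
y = 0.952 / 1.672
y = 0.5694


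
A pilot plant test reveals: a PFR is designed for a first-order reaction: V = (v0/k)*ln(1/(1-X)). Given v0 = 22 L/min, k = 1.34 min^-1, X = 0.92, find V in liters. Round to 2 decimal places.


V = (v0/k) * ln(1/(1-X))
V = (22/1.34) * ln(1/(1-0.92))
V = 16.41791 * ln(12.5)
V = 16.41791 * 2.525729
V = 41.47 L


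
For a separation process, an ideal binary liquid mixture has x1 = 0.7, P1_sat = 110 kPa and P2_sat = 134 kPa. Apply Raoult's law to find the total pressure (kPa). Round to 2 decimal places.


P = x1*P1_sat + x2*P2_sat
x2 = 1 - x1 = 1 - 0.7 = 0.3
P = 0.7*110 + 0.3*134
P = 77.0 + 40.2
P = 117.20 kPa


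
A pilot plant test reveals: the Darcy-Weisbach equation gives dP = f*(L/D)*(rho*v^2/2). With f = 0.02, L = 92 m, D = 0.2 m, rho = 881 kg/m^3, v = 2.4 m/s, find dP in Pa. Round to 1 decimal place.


dP = f * (L/D) * (rho*v^2/2)
dP = 0.02 * (92/0.2) * (881*2.4^2/2)
L/D = 460.0
rho*v^2/2 = 881*5.76/2 = 2537.28
dP = 0.02 * 460.0 * 2537.28
dP = 23343.0 Pa


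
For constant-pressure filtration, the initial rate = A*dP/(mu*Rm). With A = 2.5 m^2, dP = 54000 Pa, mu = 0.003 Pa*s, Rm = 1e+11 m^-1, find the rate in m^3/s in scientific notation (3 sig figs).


rate = A * dP / (mu * Rm)
rate = 2.5 * 54000 / (0.003 * 1e+11)
rate = 135000.0 / 3.000e+08
rate = 4.50e-04 m^3/s


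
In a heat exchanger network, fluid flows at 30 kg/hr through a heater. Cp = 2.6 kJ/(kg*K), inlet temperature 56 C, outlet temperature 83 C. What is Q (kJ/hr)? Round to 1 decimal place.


Q = m_dot * Cp * (T2 - T1)
Q = 30 * 2.6 * (83 - 56)
Q = 30 * 2.6 * 27
Q = 2106.0 kJ/hr


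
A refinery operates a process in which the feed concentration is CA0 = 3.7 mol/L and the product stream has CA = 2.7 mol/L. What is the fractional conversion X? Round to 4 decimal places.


X = (CA0 - CA) / CA0
X = (3.7 - 2.7) / 3.7
X = 1.0 / 3.7
X = 0.2703


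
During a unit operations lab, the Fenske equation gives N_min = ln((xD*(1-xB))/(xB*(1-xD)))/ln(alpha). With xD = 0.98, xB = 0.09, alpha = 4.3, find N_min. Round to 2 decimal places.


N_min = ln((xD*(1-xB))/(xB*(1-xD))) / ln(alpha)
Numerator inside ln: 0.8918 / 0.0018 = 495.444444
ln(495.444444) = 6.205455
ln(alpha) = ln(4.3) = 1.458615
N_min = 6.205455 / 1.458615 = 4.25


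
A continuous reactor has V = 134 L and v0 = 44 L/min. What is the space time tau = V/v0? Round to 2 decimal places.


tau = V / v0
tau = 134 / 44
tau = 3.05 min


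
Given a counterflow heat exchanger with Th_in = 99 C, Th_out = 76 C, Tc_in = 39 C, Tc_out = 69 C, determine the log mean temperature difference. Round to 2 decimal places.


dT1 = Th_in - Tc_out = 99 - 69 = 30
dT2 = Th_out - Tc_in = 76 - 39 = 37
LMTD = (dT1 - dT2) / ln(dT1/dT2)
LMTD = (30 - 37) / ln(30/37)
LMTD = 33.38 K


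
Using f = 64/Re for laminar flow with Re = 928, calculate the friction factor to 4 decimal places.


f = 64 / Re
f = 64 / 928
f = 0.0690


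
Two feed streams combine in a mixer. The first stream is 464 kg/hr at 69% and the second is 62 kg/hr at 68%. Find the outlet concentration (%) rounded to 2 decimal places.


Mass balance on solute: F1*x1 + F2*x2 = F3*x3
F3 = F1 + F2 = 464 + 62 = 526 kg/hr
x3 = (F1*x1 + F2*x2)/F3
x3 = (464*0.69 + 62*0.68) / 526
x3 = 68.88%


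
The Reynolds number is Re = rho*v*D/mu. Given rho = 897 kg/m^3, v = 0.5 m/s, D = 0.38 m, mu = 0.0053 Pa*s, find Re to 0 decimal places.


Re = rho * v * D / mu
Re = 897 * 0.5 * 0.38 / 0.0053
Re = 170.43 / 0.0053
Re = 32157


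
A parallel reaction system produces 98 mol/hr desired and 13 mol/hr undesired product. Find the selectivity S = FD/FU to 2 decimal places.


S = desired product rate / undesired product rate
S = 98 / 13
S = 7.54


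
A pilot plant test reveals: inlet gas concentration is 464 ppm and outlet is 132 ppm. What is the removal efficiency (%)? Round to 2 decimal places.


Efficiency = (G_in - G_out) / G_in * 100%
Efficiency = (464 - 132) / 464 * 100
Efficiency = 332 / 464 * 100
Efficiency = 71.55%


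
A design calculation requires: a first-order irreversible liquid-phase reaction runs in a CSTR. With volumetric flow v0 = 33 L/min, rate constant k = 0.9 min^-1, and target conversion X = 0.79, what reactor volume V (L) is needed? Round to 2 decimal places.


V = v0 * X / (k * (1 - X))
V = 33 * 0.79 / (0.9 * (1 - 0.79))
V = 26.07 / (0.9 * 0.21)
V = 26.07 / 0.189
V = 137.94 L


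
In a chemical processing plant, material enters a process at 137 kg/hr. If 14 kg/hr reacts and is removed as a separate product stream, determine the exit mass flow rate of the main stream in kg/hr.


Steady-state mass balance on the main outlet: F_out = F_in - F_removed
F_out = 137 - 14
F_out = 123 kg/hr


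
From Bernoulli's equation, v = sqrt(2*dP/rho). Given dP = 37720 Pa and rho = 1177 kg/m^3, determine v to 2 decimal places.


v = sqrt(2*dP/rho)
v = sqrt(2*37720/1177)
v = sqrt(64.095157)
v = 8.01 m/s


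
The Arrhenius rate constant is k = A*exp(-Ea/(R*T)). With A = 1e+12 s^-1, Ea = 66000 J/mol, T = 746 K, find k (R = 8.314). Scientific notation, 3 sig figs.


k = A * exp(-Ea/(R*T))
k = 1e+12 * exp(-66000 / (8.314 * 746))
k = 1e+12 * exp(-10.64131)
k = 2.39e+07


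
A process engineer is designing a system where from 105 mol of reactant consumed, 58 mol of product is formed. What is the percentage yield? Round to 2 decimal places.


Yield = (moles product / moles consumed) * 100%
Yield = (58 / 105) * 100
Yield = 0.5524 * 100
Yield = 55.24%


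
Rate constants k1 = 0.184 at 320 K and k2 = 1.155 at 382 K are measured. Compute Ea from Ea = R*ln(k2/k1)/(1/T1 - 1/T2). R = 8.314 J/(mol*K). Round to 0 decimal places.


Ea = R * ln(k2/k1) / (1/T1 - 1/T2)
ln(k2/k1) = ln(1.155/0.184) = 1.8369199
1/T1 - 1/T2 = 1/320 - 1/382 = 0.000507198953
Ea = 8.314 * 1.8369199 / 0.000507198953
Ea = 30111 J/mol


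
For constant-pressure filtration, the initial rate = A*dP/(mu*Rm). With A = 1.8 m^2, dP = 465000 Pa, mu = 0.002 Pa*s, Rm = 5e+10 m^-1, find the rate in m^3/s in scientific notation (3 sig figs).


rate = A * dP / (mu * Rm)
rate = 1.8 * 465000 / (0.002 * 5e+10)
rate = 837000.0 / 1.000e+08
rate = 8.37e-03 m^3/s


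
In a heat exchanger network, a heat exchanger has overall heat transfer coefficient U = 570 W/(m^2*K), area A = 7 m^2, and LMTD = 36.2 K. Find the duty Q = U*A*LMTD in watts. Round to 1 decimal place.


Q = U * A * LMTD
Q = 570 * 7 * 36.2
Q = 144438.0 W


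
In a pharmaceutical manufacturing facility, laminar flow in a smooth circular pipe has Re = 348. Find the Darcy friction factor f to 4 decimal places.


f = 64 / Re
f = 64 / 348
f = 0.1839


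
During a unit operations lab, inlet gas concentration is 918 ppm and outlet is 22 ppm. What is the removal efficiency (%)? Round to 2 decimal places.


Efficiency = (G_in - G_out) / G_in * 100%
Efficiency = (918 - 22) / 918 * 100
Efficiency = 896 / 918 * 100
Efficiency = 97.60%


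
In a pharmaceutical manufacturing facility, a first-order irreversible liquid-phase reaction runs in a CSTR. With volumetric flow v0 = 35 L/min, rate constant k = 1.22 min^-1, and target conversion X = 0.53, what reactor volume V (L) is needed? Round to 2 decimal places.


V = v0 * X / (k * (1 - X))
V = 35 * 0.53 / (1.22 * (1 - 0.53))
V = 18.55 / (1.22 * 0.47)
V = 18.55 / 0.5734
V = 32.35 L


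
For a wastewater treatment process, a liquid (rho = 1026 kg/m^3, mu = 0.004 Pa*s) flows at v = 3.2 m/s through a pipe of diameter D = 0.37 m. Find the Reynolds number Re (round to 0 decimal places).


Re = rho * v * D / mu
Re = 1026 * 3.2 * 0.37 / 0.004
Re = 1214.784 / 0.004
Re = 303696


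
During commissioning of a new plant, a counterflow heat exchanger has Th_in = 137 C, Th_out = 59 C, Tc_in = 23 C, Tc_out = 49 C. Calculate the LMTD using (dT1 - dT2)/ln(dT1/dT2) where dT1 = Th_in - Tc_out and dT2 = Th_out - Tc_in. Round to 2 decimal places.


dT1 = Th_in - Tc_out = 137 - 49 = 88
dT2 = Th_out - Tc_in = 59 - 23 = 36
LMTD = (dT1 - dT2) / ln(dT1/dT2)
LMTD = (88 - 36) / ln(88/36)
LMTD = 58.18 K


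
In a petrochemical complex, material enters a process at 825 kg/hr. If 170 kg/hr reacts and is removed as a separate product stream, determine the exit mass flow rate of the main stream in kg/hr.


Steady-state mass balance on the main outlet: F_out = F_in - F_removed
F_out = 825 - 170
F_out = 655 kg/hr


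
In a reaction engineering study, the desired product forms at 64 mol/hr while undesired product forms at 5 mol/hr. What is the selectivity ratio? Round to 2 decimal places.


S = desired product rate / undesired product rate
S = 64 / 5
S = 12.80


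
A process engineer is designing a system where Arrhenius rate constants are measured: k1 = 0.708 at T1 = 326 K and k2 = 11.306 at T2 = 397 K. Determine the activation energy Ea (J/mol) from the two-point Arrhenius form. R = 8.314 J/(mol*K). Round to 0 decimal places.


Ea = R * ln(k2/k1) / (1/T1 - 1/T2)
ln(k2/k1) = ln(11.306/0.708) = 2.7706447
1/T1 - 1/T2 = 1/326 - 1/397 = 0.000548592975
Ea = 8.314 * 2.7706447 / 0.000548592975
Ea = 41989 J/mol


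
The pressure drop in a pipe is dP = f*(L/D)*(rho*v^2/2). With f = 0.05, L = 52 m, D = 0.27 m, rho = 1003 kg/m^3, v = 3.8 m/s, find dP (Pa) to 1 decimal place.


dP = f * (L/D) * (rho*v^2/2)
dP = 0.05 * (52/0.27) * (1003*3.8^2/2)
L/D = 192.59259259
rho*v^2/2 = 1003*14.44/2 = 7241.66
dP = 0.05 * 192.59259259 * 7241.66
dP = 69734.5 Pa


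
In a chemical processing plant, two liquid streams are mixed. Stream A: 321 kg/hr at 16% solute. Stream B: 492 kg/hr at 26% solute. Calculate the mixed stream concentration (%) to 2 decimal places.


Mass balance on solute: F1*x1 + F2*x2 = F3*x3
F3 = F1 + F2 = 321 + 492 = 813 kg/hr
x3 = (F1*x1 + F2*x2)/F3
x3 = (321*0.16 + 492*0.26) / 813
x3 = 22.05%


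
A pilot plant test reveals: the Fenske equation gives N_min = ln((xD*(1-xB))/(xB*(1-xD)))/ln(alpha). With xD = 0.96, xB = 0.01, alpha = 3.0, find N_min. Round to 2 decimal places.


N_min = ln((xD*(1-xB))/(xB*(1-xD))) / ln(alpha)
Numerator inside ln: 0.9504 / 0.0004 = 2376.0
ln(2376.0) = 7.773174
ln(alpha) = ln(3.0) = 1.098612
N_min = 7.773174 / 1.098612 = 7.08


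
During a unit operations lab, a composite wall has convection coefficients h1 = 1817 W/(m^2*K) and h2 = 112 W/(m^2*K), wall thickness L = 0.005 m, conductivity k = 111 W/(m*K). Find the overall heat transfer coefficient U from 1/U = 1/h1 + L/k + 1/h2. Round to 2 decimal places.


1/U = 1/h1 + L/k + 1/h2
1/U = 1/1817 + 0.005/111 + 1/112
1/U = 0.0005503577 + 4.5045e-05 + 0.0089285714
1/U = 0.0095239741
U = 105.00 W/(m^2*K)


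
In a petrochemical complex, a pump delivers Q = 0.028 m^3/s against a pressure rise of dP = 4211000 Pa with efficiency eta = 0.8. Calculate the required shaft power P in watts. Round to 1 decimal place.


P = Q * dP / eta
P = 0.028 * 4211000 / 0.8
P = 117908.0 / 0.8
P = 147385.0 W


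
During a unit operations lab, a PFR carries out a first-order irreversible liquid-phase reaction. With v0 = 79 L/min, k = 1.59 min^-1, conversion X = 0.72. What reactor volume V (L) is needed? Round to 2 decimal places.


V = (v0/k) * ln(1/(1-X))
V = (79/1.59) * ln(1/(1-0.72))
V = 49.685535 * ln(3.571429)
V = 49.685535 * 1.272966
V = 63.25 L


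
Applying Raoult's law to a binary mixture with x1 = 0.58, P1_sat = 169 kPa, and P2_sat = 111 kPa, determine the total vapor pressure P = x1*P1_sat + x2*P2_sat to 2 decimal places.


P = x1*P1_sat + x2*P2_sat
x2 = 1 - x1 = 1 - 0.58 = 0.42
P = 0.58*169 + 0.42*111
P = 98.02 + 46.62
P = 144.64 kPa


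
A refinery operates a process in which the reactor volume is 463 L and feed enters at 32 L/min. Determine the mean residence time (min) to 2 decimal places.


tau = V / v0
tau = 463 / 32
tau = 14.47 min


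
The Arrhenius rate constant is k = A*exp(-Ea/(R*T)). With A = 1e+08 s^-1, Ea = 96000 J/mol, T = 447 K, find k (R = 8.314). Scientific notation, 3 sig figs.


k = A * exp(-Ea/(R*T))
k = 1e+08 * exp(-96000 / (8.314 * 447))
k = 1e+08 * exp(-25.831742)
k = 6.05e-04


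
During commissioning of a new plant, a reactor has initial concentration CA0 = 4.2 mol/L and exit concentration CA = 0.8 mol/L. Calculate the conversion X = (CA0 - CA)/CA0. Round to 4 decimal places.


X = (CA0 - CA) / CA0
X = (4.2 - 0.8) / 4.2
X = 3.4 / 4.2
X = 0.8095


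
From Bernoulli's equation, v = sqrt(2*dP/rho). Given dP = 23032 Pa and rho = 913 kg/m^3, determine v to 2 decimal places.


v = sqrt(2*dP/rho)
v = sqrt(2*23032/913)
v = sqrt(50.45345)
v = 7.10 m/s


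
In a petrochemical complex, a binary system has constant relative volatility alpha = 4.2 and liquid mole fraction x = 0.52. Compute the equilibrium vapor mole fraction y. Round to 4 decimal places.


y = alpha*x / (1 + (alpha-1)*x)
y = 4.2*0.52 / (1 + (4.2-1)*0.52)
y = 2.184 / (1 + 1.664)
y = 2.184 / 2.664
y = 0.8198


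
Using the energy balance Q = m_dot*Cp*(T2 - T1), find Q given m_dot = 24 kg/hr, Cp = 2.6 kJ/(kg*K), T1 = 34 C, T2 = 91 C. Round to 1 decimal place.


Q = m_dot * Cp * (T2 - T1)
Q = 24 * 2.6 * (91 - 34)
Q = 24 * 2.6 * 57
Q = 3556.8 kJ/hr


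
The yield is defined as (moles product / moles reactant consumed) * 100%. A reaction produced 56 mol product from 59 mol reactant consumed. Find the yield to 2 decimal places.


Yield = (moles product / moles consumed) * 100%
Yield = (56 / 59) * 100
Yield = 0.9492 * 100
Yield = 94.92%


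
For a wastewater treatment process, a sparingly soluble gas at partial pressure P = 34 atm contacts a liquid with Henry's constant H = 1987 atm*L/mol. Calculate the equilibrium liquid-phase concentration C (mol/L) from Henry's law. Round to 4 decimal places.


C = P / H
C = 34 / 1987
C = 0.0171 mol/L


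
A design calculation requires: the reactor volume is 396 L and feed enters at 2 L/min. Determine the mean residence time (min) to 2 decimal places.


tau = V / v0
tau = 396 / 2
tau = 198.00 min


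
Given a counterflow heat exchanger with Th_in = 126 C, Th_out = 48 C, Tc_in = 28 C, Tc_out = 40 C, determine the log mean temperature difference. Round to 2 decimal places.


dT1 = Th_in - Tc_out = 126 - 40 = 86
dT2 = Th_out - Tc_in = 48 - 28 = 20
LMTD = (dT1 - dT2) / ln(dT1/dT2)
LMTD = (86 - 20) / ln(86/20)
LMTD = 45.25 K


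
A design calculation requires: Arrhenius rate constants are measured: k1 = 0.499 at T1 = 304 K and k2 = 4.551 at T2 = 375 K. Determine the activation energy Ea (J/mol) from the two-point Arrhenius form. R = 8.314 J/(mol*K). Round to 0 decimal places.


Ea = R * ln(k2/k1) / (1/T1 - 1/T2)
ln(k2/k1) = ln(4.551/0.499) = 2.2104962
1/T1 - 1/T2 = 1/304 - 1/375 = 0.000622807018
Ea = 8.314 * 2.2104962 / 0.000622807018
Ea = 29508 J/mol


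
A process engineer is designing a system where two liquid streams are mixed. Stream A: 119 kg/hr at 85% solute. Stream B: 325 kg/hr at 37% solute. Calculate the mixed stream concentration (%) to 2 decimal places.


Mass balance on solute: F1*x1 + F2*x2 = F3*x3
F3 = F1 + F2 = 119 + 325 = 444 kg/hr
x3 = (F1*x1 + F2*x2)/F3
x3 = (119*0.85 + 325*0.37) / 444
x3 = 49.86%


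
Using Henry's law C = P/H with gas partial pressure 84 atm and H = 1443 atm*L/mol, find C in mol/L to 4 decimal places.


C = P / H
C = 84 / 1443
C = 0.0582 mol/L


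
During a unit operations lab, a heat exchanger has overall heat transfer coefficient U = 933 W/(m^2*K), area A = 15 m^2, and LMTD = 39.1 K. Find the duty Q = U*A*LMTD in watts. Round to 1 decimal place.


Q = U * A * LMTD
Q = 933 * 15 * 39.1
Q = 547204.5 W


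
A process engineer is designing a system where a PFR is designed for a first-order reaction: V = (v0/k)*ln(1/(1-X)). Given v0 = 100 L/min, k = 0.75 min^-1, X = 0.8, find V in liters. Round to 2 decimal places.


V = (v0/k) * ln(1/(1-X))
V = (100/0.75) * ln(1/(1-0.8))
V = 133.333333 * ln(5.0)
V = 133.333333 * 1.609438
V = 214.59 L


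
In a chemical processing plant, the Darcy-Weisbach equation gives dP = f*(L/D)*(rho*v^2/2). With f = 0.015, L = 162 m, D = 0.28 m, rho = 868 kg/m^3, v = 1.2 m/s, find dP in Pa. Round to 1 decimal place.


dP = f * (L/D) * (rho*v^2/2)
dP = 0.015 * (162/0.28) * (868*1.2^2/2)
L/D = 578.57142857
rho*v^2/2 = 868*1.44/2 = 624.96
dP = 0.015 * 578.57142857 * 624.96
dP = 5423.8 Pa


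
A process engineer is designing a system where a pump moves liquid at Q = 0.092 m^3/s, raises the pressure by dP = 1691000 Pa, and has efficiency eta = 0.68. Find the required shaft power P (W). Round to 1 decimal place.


P = Q * dP / eta
P = 0.092 * 1691000 / 0.68
P = 155572.0 / 0.68
P = 228782.4 W


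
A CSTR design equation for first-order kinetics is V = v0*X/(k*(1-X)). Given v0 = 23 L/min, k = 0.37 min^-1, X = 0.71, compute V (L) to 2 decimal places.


V = v0 * X / (k * (1 - X))
V = 23 * 0.71 / (0.37 * (1 - 0.71))
V = 16.33 / (0.37 * 0.29)
V = 16.33 / 0.1073
V = 152.19 L


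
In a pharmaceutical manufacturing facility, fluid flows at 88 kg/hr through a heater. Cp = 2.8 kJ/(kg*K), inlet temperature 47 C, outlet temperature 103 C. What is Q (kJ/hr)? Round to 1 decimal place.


Q = m_dot * Cp * (T2 - T1)
Q = 88 * 2.8 * (103 - 47)
Q = 88 * 2.8 * 56
Q = 13798.4 kJ/hr


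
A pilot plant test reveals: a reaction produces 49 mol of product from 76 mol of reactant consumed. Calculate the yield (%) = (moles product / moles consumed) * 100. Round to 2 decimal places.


Yield = (moles product / moles consumed) * 100%
Yield = (49 / 76) * 100
Yield = 0.6447 * 100
Yield = 64.47%


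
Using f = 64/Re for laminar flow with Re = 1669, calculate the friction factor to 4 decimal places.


f = 64 / Re
f = 64 / 1669
f = 0.0383


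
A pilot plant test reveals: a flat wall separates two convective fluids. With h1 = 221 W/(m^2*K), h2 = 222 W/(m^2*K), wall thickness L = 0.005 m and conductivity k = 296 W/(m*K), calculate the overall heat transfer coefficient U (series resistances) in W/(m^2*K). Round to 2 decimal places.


1/U = 1/h1 + L/k + 1/h2
1/U = 1/221 + 0.005/296 + 1/222
1/U = 0.0045248869 + 1.68919e-05 + 0.0045045045
1/U = 0.0090462833
U = 110.54 W/(m^2*K)


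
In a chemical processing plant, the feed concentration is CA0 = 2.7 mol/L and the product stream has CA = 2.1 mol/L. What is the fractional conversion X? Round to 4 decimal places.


X = (CA0 - CA) / CA0
X = (2.7 - 2.1) / 2.7
X = 0.6 / 2.7
X = 0.2222


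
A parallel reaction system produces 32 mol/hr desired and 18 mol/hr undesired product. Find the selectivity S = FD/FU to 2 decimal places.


S = desired product rate / undesired product rate
S = 32 / 18
S = 1.78


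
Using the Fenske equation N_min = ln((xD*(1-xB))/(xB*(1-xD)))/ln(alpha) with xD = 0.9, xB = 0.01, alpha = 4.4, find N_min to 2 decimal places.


N_min = ln((xD*(1-xB))/(xB*(1-xD))) / ln(alpha)
Numerator inside ln: 0.891 / 0.001 = 891.0
ln(891.0) = 6.792344
ln(alpha) = ln(4.4) = 1.481605
N_min = 6.792344 / 1.481605 = 4.58


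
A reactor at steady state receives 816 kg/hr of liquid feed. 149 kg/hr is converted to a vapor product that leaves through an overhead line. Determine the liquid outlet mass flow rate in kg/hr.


Steady-state mass balance on the main outlet: F_out = F_in - F_removed
F_out = 816 - 149
F_out = 667 kg/hr


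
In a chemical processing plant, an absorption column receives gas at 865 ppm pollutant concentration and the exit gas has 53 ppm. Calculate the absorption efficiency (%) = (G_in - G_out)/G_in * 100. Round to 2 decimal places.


Efficiency = (G_in - G_out) / G_in * 100%
Efficiency = (865 - 53) / 865 * 100
Efficiency = 812 / 865 * 100
Efficiency = 93.87%


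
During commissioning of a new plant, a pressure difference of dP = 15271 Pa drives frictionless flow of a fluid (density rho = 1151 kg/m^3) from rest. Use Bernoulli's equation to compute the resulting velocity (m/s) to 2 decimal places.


v = sqrt(2*dP/rho)
v = sqrt(2*15271/1151)
v = sqrt(26.535187)
v = 5.15 m/s


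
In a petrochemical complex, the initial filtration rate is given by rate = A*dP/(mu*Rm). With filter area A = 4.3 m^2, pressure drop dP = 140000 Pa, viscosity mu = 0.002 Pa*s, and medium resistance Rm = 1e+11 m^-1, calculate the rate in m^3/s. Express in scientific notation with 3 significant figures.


rate = A * dP / (mu * Rm)
rate = 4.3 * 140000 / (0.002 * 1e+11)
rate = 602000.0 / 2.000e+08
rate = 3.01e-03 m^3/s


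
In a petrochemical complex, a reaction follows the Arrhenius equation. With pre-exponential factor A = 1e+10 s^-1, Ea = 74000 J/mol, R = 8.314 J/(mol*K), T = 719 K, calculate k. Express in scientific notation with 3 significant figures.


k = A * exp(-Ea/(R*T))
k = 1e+10 * exp(-74000 / (8.314 * 719))
k = 1e+10 * exp(-12.379207)
k = 4.21e+04


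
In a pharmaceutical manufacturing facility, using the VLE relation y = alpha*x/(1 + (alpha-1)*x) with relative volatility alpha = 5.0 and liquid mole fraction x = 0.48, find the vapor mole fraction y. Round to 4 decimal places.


y = alpha*x / (1 + (alpha-1)*x)
y = 5.0*0.48 / (1 + (5.0-1)*0.48)
y = 2.4 / (1 + 1.92)
y = 2.4 / 2.92
y = 0.8219


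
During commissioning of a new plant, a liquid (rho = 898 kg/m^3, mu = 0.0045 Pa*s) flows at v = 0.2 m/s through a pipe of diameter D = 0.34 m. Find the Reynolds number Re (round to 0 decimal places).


Re = rho * v * D / mu
Re = 898 * 0.2 * 0.34 / 0.0045
Re = 61.064 / 0.0045
Re = 13570


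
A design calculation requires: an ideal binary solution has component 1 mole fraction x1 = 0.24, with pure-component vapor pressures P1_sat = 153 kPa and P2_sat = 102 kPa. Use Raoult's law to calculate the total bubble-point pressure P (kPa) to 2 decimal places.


P = x1*P1_sat + x2*P2_sat
x2 = 1 - x1 = 1 - 0.24 = 0.76
P = 0.24*153 + 0.76*102
P = 36.72 + 77.52
P = 114.24 kPa


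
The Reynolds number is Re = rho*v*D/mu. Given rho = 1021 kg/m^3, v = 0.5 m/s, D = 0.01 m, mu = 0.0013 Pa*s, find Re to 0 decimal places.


Re = rho * v * D / mu
Re = 1021 * 0.5 * 0.01 / 0.0013
Re = 5.105 / 0.0013
Re = 3927


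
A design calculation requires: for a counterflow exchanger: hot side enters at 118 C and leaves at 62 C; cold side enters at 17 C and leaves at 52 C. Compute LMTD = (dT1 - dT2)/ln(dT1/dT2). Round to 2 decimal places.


dT1 = Th_in - Tc_out = 118 - 52 = 66
dT2 = Th_out - Tc_in = 62 - 17 = 45
LMTD = (dT1 - dT2) / ln(dT1/dT2)
LMTD = (66 - 45) / ln(66/45)
LMTD = 54.83 K


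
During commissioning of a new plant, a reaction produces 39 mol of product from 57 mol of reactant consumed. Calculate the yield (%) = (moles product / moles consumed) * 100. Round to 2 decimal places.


Yield = (moles product / moles consumed) * 100%
Yield = (39 / 57) * 100
Yield = 0.6842 * 100
Yield = 68.42%


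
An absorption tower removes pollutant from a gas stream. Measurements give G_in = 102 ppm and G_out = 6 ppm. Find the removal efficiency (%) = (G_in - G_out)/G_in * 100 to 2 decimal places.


Efficiency = (G_in - G_out) / G_in * 100%
Efficiency = (102 - 6) / 102 * 100
Efficiency = 96 / 102 * 100
Efficiency = 94.12%


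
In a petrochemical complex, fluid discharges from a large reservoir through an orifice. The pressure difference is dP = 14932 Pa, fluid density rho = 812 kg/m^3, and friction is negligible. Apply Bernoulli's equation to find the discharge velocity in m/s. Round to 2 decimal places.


v = sqrt(2*dP/rho)
v = sqrt(2*14932/812)
v = sqrt(36.778325)
v = 6.06 m/s


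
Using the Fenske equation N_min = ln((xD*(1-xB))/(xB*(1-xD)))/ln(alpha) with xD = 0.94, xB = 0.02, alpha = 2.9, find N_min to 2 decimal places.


N_min = ln((xD*(1-xB))/(xB*(1-xD))) / ln(alpha)
Numerator inside ln: 0.9212 / 0.0012 = 767.666667
ln(767.666667) = 6.643356
ln(alpha) = ln(2.9) = 1.064711
N_min = 6.643356 / 1.064711 = 6.24


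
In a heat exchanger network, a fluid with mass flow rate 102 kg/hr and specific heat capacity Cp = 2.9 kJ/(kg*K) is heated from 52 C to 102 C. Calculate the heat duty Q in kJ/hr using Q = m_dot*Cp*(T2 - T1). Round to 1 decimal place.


Q = m_dot * Cp * (T2 - T1)
Q = 102 * 2.9 * (102 - 52)
Q = 102 * 2.9 * 50
Q = 14790.0 kJ/hr


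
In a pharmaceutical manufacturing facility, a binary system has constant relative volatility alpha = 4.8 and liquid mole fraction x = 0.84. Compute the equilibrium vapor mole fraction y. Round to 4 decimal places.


y = alpha*x / (1 + (alpha-1)*x)
y = 4.8*0.84 / (1 + (4.8-1)*0.84)
y = 4.032 / (1 + 3.192)
y = 4.032 / 4.192
y = 0.9618


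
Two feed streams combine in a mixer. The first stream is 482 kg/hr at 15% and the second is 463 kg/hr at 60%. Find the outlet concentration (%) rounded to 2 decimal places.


Mass balance on solute: F1*x1 + F2*x2 = F3*x3
F3 = F1 + F2 = 482 + 463 = 945 kg/hr
x3 = (F1*x1 + F2*x2)/F3
x3 = (482*0.15 + 463*0.6) / 945
x3 = 37.05%


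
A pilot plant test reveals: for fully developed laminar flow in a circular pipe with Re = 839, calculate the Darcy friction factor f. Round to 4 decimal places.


f = 64 / Re
f = 64 / 839
f = 0.0763


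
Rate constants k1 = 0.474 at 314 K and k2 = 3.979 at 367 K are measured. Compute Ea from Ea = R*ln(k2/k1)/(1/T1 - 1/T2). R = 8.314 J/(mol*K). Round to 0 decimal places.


Ea = R * ln(k2/k1) / (1/T1 - 1/T2)
ln(k2/k1) = ln(3.979/0.474) = 2.1275785
1/T1 - 1/T2 = 1/314 - 1/367 = 0.000459917735
Ea = 8.314 * 2.1275785 / 0.000459917735
Ea = 38461 J/mol


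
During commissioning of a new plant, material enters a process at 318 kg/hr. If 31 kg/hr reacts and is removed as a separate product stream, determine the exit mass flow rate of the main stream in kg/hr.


Steady-state mass balance on the main outlet: F_out = F_in - F_removed
F_out = 318 - 31
F_out = 287 kg/hr
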